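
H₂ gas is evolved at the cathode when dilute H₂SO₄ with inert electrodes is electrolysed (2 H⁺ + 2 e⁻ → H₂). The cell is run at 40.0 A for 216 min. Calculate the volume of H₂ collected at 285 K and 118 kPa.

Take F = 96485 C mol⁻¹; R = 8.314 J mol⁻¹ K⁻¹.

Q = I·t = 40.00 A × 12960 s = 518400 C.
n(e⁻) = Q/F = 518400 / 96485 = 5.373 mol.
2 electrons are transferred per H₂ molecule, so n(H₂) = 5.373 / 2 = 2.686 mol.
V = nRT/P = (2.686 × 8.314 × 285) / (118 × 10³ Pa) = 0.0539 m³ = 53.9 L.

53.9 L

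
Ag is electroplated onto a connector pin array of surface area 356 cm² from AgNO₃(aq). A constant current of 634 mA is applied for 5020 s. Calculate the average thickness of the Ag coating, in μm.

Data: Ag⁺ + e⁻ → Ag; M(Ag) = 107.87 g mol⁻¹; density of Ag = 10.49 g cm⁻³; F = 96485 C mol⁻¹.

Q = I·t = 0.6340 × 5020.0 = 3183 C; n(e⁻) = 0.03299 mol.
n(Ag) = n(e⁻)/1 = 0.03299 mol, so m = 0.03299 × 107.87 = 3.558 g.
Volume = m/ρ = 3.558 / 10.49 = 0.3392 cm³.
Thickness = V/A = 0.3392 / 356 = 9.53 × 10⁻⁴ cm = 9.53 μm.

9.53 μm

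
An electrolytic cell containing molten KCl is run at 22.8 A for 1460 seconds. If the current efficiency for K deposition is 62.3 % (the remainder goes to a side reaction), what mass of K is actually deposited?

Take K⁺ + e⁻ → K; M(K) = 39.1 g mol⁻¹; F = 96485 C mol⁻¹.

Q = I·t = 22.80 × 1460.0 = 33290 C.
n(e⁻) = 33290/96485 = 0.3450 mol; theoretically n(K) = 0.3450/1 = 0.3450 mol, m_theo = 13.49 g.
At 62.3 % efficiency, m_actual = 0.623 × 13.49 = 8.40 g.

8.40 g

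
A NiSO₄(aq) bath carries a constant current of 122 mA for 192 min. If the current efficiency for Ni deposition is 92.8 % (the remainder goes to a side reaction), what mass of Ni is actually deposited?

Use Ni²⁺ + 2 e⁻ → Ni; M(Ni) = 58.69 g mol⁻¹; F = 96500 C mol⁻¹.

0.397 g

Q = I·t = 0.1220 × 11520 = 1405 C.
n(e⁻) = 1405/96500 = 0.01456 mol; theoretically n(Ni) = 0.01456/2 = 0.007282 mol, m_theo = 0.4274 g.
At 92.8 % efficiency, m_actual = 0.928 × 0.4274 = 0.397 g.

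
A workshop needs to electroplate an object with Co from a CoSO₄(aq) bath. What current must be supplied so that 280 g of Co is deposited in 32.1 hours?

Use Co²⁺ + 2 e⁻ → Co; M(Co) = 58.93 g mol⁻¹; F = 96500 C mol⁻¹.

7.94 A

n(Co) = 280 / 58.93 = 4.751 mol.
n(e⁻) = 2 × 4.751 = 9.503 mol.
Q = n(e⁻)·F = 9.503 × 96500 = 917000 C.
I = Q/t = 917000 / 115560 s = 7.94 A.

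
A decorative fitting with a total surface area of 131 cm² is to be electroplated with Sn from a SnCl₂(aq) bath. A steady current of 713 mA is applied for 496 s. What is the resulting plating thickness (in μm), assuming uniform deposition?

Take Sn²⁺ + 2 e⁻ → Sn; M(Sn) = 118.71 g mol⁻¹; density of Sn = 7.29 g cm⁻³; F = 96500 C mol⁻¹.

2.28 μm

Q = I·t = 0.7130 × 496.00 = 353.6 C; n(e⁻) = 0.003665 mol.
n(Sn) = n(e⁻)/2 = 0.001832 mol, so m = 0.001832 × 118.71 = 0.2175 g.
Volume = m/ρ = 0.2175 / 7.29 = 0.02984 cm³.
Thickness = V/A = 0.02984 / 131 = 2.28 × 10⁻⁴ cm = 2.28 μm.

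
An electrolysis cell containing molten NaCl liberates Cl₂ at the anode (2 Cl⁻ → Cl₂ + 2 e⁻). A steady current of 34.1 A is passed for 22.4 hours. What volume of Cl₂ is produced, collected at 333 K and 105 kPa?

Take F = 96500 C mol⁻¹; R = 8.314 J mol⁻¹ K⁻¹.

Q = I·t = 34.10 A × 80640 s = 2750000 C.
n(e⁻) = Q/F = 2750000 / 96500 = 28.50 mol.
2 electrons are transferred per Cl₂ molecule, so n(Cl₂) = 28.50 / 2 = 14.25 mol.
V = nRT/P = (14.25 × 8.314 × 333) / (105 × 10³ Pa) = 0.376 m³ = 376 L.

376 L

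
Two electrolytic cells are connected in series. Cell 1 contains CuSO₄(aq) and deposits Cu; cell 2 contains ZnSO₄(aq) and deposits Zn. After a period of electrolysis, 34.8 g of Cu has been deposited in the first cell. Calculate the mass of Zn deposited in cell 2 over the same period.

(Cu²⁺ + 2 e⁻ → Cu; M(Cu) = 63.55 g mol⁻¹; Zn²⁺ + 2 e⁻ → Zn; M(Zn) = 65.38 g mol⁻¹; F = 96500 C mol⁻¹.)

35.8 g

n(Cu) = 34.8 / 63.55 = 0.5476 mol.
Since Cu²⁺ + 2 e⁻ → Cu, n(e⁻) passed = 2 × 0.5476 = 1.095 mol.
Cells in series carry the same charge, so the same 1.095 mol of electrons passes through cell 2.
Zn²⁺ + 2 e⁻ → Zn, so n(Zn) = 1.095 / 2 = 0.5476 mol.
m(Zn) = 0.5476 × 65.38 = 35.8 g.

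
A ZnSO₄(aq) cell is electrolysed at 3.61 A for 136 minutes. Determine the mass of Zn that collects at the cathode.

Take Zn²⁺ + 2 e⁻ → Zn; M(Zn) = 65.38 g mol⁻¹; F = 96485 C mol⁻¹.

9.98 g

Q = I·t = 3.610 A × 8160.0 s = 29460 C.
n(e⁻) = Q/F = 29460 / 96485 = 0.3053 mol.
Zn²⁺ + 2 e⁻ → Zn, so n(Zn) = n(e⁻)/2 = 0.1527 mol.
m = n·M = 0.1527 × 65.38 = 9.98 g.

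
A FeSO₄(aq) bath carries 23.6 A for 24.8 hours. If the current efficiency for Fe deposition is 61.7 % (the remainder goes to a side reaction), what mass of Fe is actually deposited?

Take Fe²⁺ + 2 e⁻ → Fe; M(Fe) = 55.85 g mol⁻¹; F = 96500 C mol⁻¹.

Q = I·t = 23.60 × 89280 = 2107000 C.
n(e⁻) = 2107000/96500 = 21.83 mol; theoretically n(Fe) = 21.83/2 = 10.92 mol, m_theo = 609.7 g.
At 61.7 % efficiency, m_actual = 0.617 × 609.7 = 376 g.

376 g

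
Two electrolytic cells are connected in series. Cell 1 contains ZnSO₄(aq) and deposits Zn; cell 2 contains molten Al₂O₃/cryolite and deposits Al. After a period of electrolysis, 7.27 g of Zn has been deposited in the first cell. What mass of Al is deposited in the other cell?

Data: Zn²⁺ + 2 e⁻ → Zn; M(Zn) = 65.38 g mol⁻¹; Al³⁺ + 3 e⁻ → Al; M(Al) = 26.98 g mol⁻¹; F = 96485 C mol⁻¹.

n(Zn) = 7.27 / 65.38 = 0.1112 mol.
Since Zn²⁺ + 2 e⁻ → Zn, n(e⁻) passed = 2 × 0.1112 = 0.2224 mol.
Cells in series carry the same charge, so the same 0.2224 mol of electrons passes through cell 2.
Al³⁺ + 3 e⁻ → Al, so n(Al) = 0.2224 / 3 = 0.07413 mol.
m(Al) = 0.07413 × 26.98 = 2.00 g.

2.00 g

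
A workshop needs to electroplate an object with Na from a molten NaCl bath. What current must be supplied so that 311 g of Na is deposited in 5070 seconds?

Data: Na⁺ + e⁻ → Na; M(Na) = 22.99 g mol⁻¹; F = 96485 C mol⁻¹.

n(Na) = 311 / 22.99 = 13.53 mol.
n(e⁻) = 1 × 13.53 = 13.53 mol.
Q = n(e⁻)·F = 13.53 × 96485 = 1305000 C.
I = Q/t = 1305000 / 5070.0 s = 257 A.

257 A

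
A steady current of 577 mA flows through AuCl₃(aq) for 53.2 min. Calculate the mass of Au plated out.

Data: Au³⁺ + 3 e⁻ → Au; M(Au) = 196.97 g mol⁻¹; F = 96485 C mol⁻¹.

1.25 g

Q = I·t = 0.5770 A × 3192.0 s = 1842 C.
n(e⁻) = Q/F = 1842 / 96485 = 0.01909 mol.
Au³⁺ + 3 e⁻ → Au, so n(Au) = n(e⁻)/3 = 0.006363 mol.
m = n·M = 0.006363 × 196.97 = 1.25 g.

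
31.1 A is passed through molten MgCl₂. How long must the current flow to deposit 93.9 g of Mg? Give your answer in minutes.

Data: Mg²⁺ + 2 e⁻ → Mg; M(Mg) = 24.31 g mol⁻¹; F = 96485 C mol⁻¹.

n(Mg) = m/M = 93.9 / 24.31 = 3.863 mol.
Each Mg atom requires 2 electrons, so n(e⁻) = 2 × 3.863 = 7.725 mol.
Q = n(e⁻)·F = 7.725 × 96485 = 745400 C.
t = Q/I = 745400 / 31.10 A = 23970 s = 399 min.

399 min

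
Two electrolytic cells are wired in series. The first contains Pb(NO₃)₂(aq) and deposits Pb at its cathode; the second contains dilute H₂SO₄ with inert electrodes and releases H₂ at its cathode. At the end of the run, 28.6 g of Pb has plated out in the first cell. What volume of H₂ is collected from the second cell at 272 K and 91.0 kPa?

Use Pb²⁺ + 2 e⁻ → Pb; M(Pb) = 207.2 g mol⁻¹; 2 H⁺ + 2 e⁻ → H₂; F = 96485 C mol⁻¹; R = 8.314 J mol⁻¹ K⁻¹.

3.43 L

n(Pb) = 28.6 / 207.2 = 0.1380 mol, so n(e⁻) = 2 × 0.1380 = 0.2761 mol.
The cells are in series, so the same 0.2761 mol of electrons passes through the second cell.
2 H⁺ + 2 e⁻ → H₂ — 2 mol e⁻ per mol H₂, so n(H₂) = 0.2761/2 = 0.1380 mol.
V = nRT/P = (0.1380 × 8.314 × 272) / (91.0 × 10³) = 0.00343 m³ = 3.43 L.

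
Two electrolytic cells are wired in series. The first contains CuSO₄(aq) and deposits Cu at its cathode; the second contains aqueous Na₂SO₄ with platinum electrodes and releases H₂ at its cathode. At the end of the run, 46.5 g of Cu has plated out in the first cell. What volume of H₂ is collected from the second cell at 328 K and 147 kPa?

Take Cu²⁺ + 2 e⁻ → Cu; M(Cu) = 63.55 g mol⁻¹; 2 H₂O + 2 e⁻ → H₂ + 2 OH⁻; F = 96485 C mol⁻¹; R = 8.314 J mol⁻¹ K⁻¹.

n(Cu) = 46.5 / 63.55 = 0.7317 mol, so n(e⁻) = 2 × 0.7317 = 1.463 mol.
The cells are in series, so the same 1.463 mol of electrons passes through the second cell.
2 H₂O + 2 e⁻ → H₂ + 2 OH⁻ — 2 mol e⁻ per mol H₂, so n(H₂) = 1.463/2 = 0.7317 mol.
V = nRT/P = (0.7317 × 8.314 × 328) / (147 × 10³) = 0.0136 m³ = 13.6 L.

13.6 L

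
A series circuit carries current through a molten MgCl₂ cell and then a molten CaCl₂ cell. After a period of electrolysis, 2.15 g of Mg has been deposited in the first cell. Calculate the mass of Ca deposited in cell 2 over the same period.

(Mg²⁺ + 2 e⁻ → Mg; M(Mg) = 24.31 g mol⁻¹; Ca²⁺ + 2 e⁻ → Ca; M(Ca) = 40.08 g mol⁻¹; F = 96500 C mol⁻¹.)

3.54 g

n(Mg) = 2.15 / 24.31 = 0.08844 mol.
Since Mg²⁺ + 2 e⁻ → Mg, n(e⁻) passed = 2 × 0.08844 = 0.1769 mol.
Cells in series carry the same charge, so the same 0.1769 mol of electrons passes through cell 2.
Ca²⁺ + 2 e⁻ → Ca, so n(Ca) = 0.1769 / 2 = 0.08844 mol.
m(Ca) = 0.08844 × 40.08 = 3.54 g.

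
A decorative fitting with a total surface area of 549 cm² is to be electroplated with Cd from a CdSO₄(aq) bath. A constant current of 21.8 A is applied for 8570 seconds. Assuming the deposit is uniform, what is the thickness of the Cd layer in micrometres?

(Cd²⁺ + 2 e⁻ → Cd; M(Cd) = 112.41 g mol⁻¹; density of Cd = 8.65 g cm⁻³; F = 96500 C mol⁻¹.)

229 μm

Q = I·t = 21.80 × 8570.0 = 186800 C; n(e⁻) = 1.936 mol.
n(Cd) = n(e⁻)/2 = 0.9680 mol, so m = 0.9680 × 112.41 = 108.8 g.
Volume = m/ρ = 108.8 / 8.65 = 12.58 cm³.
Thickness = V/A = 12.58 / 549 = 0.0229 cm = 229 μm.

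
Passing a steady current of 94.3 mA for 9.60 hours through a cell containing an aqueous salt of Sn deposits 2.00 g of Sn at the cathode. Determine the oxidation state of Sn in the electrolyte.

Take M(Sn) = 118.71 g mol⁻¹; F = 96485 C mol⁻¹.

+2

Q = I·t = 0.09430 A × 34560 s = 3259 C, so n(e⁻) = 3259/96485 = 0.03378 mol.
n(Sn) deposited = 2.00 / 118.71 = 0.01685 mol.
Electrons per atom = n(e⁻)/n(Sn) = 0.03378 / 0.01685 = 2.00 ≈ 2, so the ion is Sn²⁺.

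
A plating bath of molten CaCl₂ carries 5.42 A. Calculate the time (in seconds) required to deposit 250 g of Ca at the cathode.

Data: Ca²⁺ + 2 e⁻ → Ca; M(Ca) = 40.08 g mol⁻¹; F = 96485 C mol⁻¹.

2.22 × 10⁵ s

n(Ca) = m/M = 250 / 40.08 = 6.238 mol.
Each Ca atom requires 2 electrons, so n(e⁻) = 2 × 6.238 = 12.48 mol.
Q = n(e⁻)·F = 12.48 × 96485 = 1204000 C.
t = Q/I = 1204000 / 5.420 A = 222100 s.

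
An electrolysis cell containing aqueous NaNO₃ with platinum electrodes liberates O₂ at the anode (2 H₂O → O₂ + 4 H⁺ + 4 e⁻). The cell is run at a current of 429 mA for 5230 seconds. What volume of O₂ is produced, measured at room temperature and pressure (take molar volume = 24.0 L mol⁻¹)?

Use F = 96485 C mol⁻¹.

0.140 L

Q = I·t = 0.4290 A × 5230.0 s = 2244 C.
n(e⁻) = Q/F = 2244 / 96485 = 0.02325 mol.
4 electrons are transferred per O₂ molecule, so n(O₂) = 0.02325 / 4 = 0.005814 mol.
V = n × V_m = 0.005814 × 24.0 = 0.140 L.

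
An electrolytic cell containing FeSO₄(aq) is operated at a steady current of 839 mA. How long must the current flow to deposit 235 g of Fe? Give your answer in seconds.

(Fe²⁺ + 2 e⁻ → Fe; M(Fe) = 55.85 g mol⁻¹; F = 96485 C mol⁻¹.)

n(Fe) = m/M = 235 / 55.85 = 4.208 mol.
Each Fe atom requires 2 electrons, so n(e⁻) = 2 × 4.208 = 8.415 mol.
Q = n(e⁻)·F = 8.415 × 96485 = 812000 C.
t = Q/I = 812000 / 0.8390 A = 967800 s.

9.68 × 10⁵ s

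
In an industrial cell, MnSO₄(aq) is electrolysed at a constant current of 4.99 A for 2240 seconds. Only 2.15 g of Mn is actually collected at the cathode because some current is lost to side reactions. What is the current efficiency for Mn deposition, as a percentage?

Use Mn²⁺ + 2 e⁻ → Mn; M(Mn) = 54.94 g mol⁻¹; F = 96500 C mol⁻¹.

67.6 %

Q = I·t = 4.990 × 2240.0 = 11180 C; n(e⁻) = 11180/96500 = 0.1158 mol.
Theoretical n(Mn) = n(e⁻)/2 = 0.05792 mol, i.e. m_theo = 0.05792 × 54.94 = 3.182 g.
Efficiency = m_actual / m_theo = 2.15 / 3.182 = 67.6 %.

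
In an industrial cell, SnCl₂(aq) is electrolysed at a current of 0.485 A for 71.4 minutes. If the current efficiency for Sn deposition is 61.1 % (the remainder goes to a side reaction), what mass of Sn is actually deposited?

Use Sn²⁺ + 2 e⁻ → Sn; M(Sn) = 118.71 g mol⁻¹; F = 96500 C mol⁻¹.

0.781 g

Q = I·t = 0.4850 × 4284.0 = 2078 C.
n(e⁻) = 2078/96500 = 0.02153 mol; theoretically n(Sn) = 0.02153/2 = 0.01077 mol, m_theo = 1.278 g.
At 61.1 % efficiency, m_actual = 0.611 × 1.278 = 0.781 g.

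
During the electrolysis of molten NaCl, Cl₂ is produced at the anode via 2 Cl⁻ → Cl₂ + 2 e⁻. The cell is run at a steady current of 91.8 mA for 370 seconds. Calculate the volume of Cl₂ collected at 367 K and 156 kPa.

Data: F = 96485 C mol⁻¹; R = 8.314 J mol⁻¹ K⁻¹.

0.00344 L

Q = I·t = 0.09180 A × 370.00 s = 33.97 C.
n(e⁻) = Q/F = 33.97 / 96485 = 0.0003520 mol.
2 electrons are transferred per Cl₂ molecule, so n(Cl₂) = 0.0003520 / 2 = 0.0001760 mol.
V = nRT/P = (0.0001760 × 8.314 × 367) / (156 × 10³ Pa) = 3.44 × 10⁻⁶ m³ = 0.00344 L.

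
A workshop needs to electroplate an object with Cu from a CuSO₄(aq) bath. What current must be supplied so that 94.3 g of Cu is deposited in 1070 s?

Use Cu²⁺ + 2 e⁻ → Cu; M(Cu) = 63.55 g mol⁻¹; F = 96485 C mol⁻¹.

268 A

n(Cu) = 94.3 / 63.55 = 1.484 mol.
n(e⁻) = 2 × 1.484 = 2.968 mol.
Q = n(e⁻)·F = 2.968 × 96485 = 286300 C.
I = Q/t = 286300 / 1070.0 s = 268 A.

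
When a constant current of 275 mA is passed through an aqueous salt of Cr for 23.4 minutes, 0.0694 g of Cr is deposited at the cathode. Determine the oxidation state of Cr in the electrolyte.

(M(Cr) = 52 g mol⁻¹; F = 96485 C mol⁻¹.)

+3

Q = I·t = 0.2750 A × 1404.0 s = 386.1 C, so n(e⁻) = 386.1/96485 = 0.004002 mol.
n(Cr) deposited = 0.0694 / 52 = 0.001335 mol.
Electrons per atom = n(e⁻)/n(Cr) = 0.004002 / 0.001335 = 3.00 ≈ 3, so the ion is Cr³⁺.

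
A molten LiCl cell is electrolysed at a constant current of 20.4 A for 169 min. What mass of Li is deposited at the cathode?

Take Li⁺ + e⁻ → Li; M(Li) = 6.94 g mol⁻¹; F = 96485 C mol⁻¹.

14.9 g

Q = I·t = 20.40 A × 10140 s = 206900 C.
n(e⁻) = Q/F = 206900 / 96485 = 2.144 mol.
Li⁺ + e⁻ → Li, so n(Li) = n(e⁻)/1 = 2.144 mol.
m = n·M = 2.144 × 6.94 = 14.9 g.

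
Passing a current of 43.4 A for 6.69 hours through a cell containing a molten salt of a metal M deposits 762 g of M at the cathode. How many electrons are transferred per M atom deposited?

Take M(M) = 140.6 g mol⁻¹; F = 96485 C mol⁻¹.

2

Q = I·t = 43.40 A × 24084 s = 1045000 C, so n(e⁻) = 1045000/96485 = 10.83 mol.
n(M) deposited = 762 / 140.6 = 5.420 mol.
Electrons per atom = n(e⁻)/n(M) = 10.83 / 5.420 = 2.00 ≈ 2, so the ion is M²⁺.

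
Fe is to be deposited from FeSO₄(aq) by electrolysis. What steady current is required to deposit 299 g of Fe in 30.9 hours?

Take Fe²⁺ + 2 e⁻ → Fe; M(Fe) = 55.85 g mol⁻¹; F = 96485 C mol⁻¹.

9.29 A

n(Fe) = 299 / 55.85 = 5.354 mol.
n(e⁻) = 2 × 5.354 = 10.71 mol.
Q = n(e⁻)·F = 10.71 × 96485 = 1033000 C.
I = Q/t = 1033000 / 111240 s = 9.29 A.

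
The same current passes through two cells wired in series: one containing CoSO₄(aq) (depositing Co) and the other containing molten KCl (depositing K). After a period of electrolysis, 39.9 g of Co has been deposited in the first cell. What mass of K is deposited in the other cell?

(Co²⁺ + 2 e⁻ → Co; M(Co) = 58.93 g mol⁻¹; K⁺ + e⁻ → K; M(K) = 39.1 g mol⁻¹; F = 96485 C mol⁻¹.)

n(Co) = 39.9 / 58.93 = 0.6771 mol.
Since Co²⁺ + 2 e⁻ → Co, n(e⁻) passed = 2 × 0.6771 = 1.354 mol.
Cells in series carry the same charge, so the same 1.354 mol of electrons passes through cell 2.
K⁺ + e⁻ → K, so n(K) = 1.354 / 1 = 1.354 mol.
m(K) = 1.354 × 39.1 = 52.9 g.

52.9 g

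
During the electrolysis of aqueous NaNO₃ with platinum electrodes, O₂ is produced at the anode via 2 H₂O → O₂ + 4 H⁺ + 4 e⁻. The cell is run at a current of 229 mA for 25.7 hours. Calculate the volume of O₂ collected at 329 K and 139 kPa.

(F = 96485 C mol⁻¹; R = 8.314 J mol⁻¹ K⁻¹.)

1.08 L

Q = I·t = 0.2290 A × 92520 s = 21190 C.
n(e⁻) = Q/F = 21190 / 96485 = 0.2196 mol.
4 electrons are transferred per O₂ molecule, so n(O₂) = 0.2196 / 4 = 0.05490 mol.
V = nRT/P = (0.05490 × 8.314 × 329) / (139 × 10³ Pa) = 0.00108 m³ = 1.08 L.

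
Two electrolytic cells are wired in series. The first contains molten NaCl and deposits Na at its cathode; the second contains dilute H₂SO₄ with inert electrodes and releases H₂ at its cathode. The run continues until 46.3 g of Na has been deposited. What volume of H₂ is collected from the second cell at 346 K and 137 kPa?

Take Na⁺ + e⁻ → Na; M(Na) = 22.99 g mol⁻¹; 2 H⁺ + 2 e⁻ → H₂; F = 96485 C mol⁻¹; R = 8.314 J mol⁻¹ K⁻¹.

21.1 L

n(Na) = 46.3 / 22.99 = 2.014 mol, so n(e⁻) = 1 × 2.014 = 2.014 mol.
The cells are in series, so the same 2.014 mol of electrons passes through the second cell.
2 H⁺ + 2 e⁻ → H₂ — 2 mol e⁻ per mol H₂, so n(H₂) = 2.014/2 = 1.007 mol.
V = nRT/P = (1.007 × 8.314 × 346) / (137 × 10³) = 0.0211 m³ = 21.1 L.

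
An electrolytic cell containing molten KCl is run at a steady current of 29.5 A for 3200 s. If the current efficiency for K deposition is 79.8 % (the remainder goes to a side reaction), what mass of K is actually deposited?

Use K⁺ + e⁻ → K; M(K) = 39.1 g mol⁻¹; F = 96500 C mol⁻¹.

Q = I·t = 29.50 × 3200.0 = 94400 C.
n(e⁻) = 94400/96500 = 0.9782 mol; theoretically n(K) = 0.9782/1 = 0.9782 mol, m_theo = 38.25 g.
At 79.8 % efficiency, m_actual = 0.798 × 38.25 = 30.5 g.

30.5 g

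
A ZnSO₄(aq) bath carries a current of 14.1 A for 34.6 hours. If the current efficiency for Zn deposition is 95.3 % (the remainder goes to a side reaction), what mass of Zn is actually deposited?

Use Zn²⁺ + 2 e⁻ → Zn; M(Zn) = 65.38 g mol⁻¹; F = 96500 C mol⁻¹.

Q = I·t = 14.10 × 124560 = 1756000 C.
n(e⁻) = 1756000/96500 = 18.20 mol; theoretically n(Zn) = 18.20/2 = 9.100 mol, m_theo = 595.0 g.
At 95.3 % efficiency, m_actual = 0.953 × 595.0 = 567 g.

567 g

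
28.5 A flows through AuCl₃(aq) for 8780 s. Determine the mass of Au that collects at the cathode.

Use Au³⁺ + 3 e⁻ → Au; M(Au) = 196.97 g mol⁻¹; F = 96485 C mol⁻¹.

170 g

Q = I·t = 28.50 A × 8780.0 s = 250200 C.
n(e⁻) = Q/F = 250200 / 96485 = 2.593 mol.
Au³⁺ + 3 e⁻ → Au, so n(Au) = n(e⁻)/3 = 0.8645 mol.
m = n·M = 0.8645 × 196.97 = 170 g.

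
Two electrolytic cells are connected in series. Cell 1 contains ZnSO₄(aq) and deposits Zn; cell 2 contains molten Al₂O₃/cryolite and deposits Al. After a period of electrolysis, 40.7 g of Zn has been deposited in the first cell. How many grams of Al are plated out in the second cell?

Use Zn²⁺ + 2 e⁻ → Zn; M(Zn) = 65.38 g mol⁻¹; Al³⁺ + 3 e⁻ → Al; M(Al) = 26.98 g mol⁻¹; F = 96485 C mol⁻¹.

n(Zn) = 40.7 / 65.38 = 0.6225 mol.
Since Zn²⁺ + 2 e⁻ → Zn, n(e⁻) passed = 2 × 0.6225 = 1.245 mol.
Cells in series carry the same charge, so the same 1.245 mol of electrons passes through cell 2.
Al³⁺ + 3 e⁻ → Al, so n(Al) = 1.245 / 3 = 0.4150 mol.
m(Al) = 0.4150 × 26.98 = 11.2 g.

11.2 g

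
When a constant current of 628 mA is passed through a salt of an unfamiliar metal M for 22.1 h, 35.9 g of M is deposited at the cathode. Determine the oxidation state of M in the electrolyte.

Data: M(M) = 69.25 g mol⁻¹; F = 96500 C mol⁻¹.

Q = I·t = 0.6280 A × 79560 s = 49960 C, so n(e⁻) = 49960/96500 = 0.5178 mol.
n(M) deposited = 35.9 / 69.25 = 0.5184 mol.
Electrons per atom = n(e⁻)/n(M) = 0.5178 / 0.5184 = 0.999 ≈ 1, so the ion is M⁺.

+1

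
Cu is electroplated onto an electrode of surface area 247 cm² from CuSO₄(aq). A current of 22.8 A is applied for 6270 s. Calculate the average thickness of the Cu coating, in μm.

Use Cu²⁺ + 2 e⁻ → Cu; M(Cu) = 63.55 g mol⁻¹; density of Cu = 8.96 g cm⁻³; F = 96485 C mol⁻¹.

Q = I·t = 22.80 × 6270.0 = 143000 C; n(e⁻) = 1.482 mol.
n(Cu) = n(e⁻)/2 = 0.7408 mol, so m = 0.7408 × 63.55 = 47.08 g.
Volume = m/ρ = 47.08 / 8.96 = 5.254 cm³.
Thickness = V/A = 5.254 / 247 = 0.0213 cm = 213 μm.

213 μm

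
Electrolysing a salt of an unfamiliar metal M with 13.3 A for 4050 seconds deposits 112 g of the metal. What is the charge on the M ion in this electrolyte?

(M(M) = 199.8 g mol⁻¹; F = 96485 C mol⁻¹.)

+1

Q = I·t = 13.30 A × 4050.0 s = 53860 C, so n(e⁻) = 53860/96485 = 0.5583 mol.
n(M) deposited = 112 / 199.8 = 0.5606 mol.
Electrons per atom = n(e⁻)/n(M) = 0.5583 / 0.5606 = 0.996 ≈ 1, so the ion is M⁺.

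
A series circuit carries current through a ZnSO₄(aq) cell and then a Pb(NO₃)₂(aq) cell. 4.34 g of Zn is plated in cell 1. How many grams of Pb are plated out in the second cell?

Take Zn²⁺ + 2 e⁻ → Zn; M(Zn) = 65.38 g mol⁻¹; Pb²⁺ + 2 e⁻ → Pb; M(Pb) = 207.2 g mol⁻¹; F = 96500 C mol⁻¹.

n(Zn) = 4.34 / 65.38 = 0.06638 mol.
Since Zn²⁺ + 2 e⁻ → Zn, n(e⁻) passed = 2 × 0.06638 = 0.1328 mol.
Cells in series carry the same charge, so the same 0.1328 mol of electrons passes through cell 2.
Pb²⁺ + 2 e⁻ → Pb, so n(Pb) = 0.1328 / 2 = 0.06638 mol.
m(Pb) = 0.06638 × 207.2 = 13.8 g.

13.8 g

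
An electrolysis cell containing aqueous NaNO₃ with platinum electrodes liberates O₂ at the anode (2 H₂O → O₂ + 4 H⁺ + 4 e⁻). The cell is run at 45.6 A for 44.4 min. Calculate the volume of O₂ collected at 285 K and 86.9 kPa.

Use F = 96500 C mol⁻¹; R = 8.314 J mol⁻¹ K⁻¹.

8.58 L

Q = I·t = 45.60 A × 2664.0 s = 121500 C.
n(e⁻) = Q/F = 121500 / 96500 = 1.259 mol.
4 electrons are transferred per O₂ molecule, so n(O₂) = 1.259 / 4 = 0.3147 mol.
V = nRT/P = (0.3147 × 8.314 × 285) / (86.9 × 10³ Pa) = 0.00858 m³ = 8.58 L.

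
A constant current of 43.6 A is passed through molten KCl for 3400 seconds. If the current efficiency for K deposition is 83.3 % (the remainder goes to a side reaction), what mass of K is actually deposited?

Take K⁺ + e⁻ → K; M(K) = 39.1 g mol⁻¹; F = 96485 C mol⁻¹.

50.0 g

Q = I·t = 43.60 × 3400.0 = 148200 C.
n(e⁻) = 148200/96485 = 1.536 mol; theoretically n(K) = 1.536/1 = 1.536 mol, m_theo = 60.07 g.
At 83.3 % efficiency, m_actual = 0.833 × 60.07 = 50.0 g.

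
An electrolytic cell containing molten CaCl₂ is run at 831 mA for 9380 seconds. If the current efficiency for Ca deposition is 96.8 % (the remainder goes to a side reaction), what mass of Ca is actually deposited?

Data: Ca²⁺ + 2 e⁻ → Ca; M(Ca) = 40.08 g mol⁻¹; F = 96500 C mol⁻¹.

Q = I·t = 0.8310 × 9380.0 = 7795 C.
n(e⁻) = 7795/96500 = 0.08077 mol; theoretically n(Ca) = 0.08077/2 = 0.04039 mol, m_theo = 1.619 g.
At 96.8 % efficiency, m_actual = 0.968 × 1.619 = 1.57 g.

1.57 g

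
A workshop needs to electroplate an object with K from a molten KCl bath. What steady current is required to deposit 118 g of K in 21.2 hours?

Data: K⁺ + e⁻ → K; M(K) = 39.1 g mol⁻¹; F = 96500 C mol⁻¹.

n(K) = 118 / 39.1 = 3.018 mol.
n(e⁻) = 1 × 3.018 = 3.018 mol.
Q = n(e⁻)·F = 3.018 × 96500 = 291200 C.
I = Q/t = 291200 / 76320 s = 3.82 A.

3.82 A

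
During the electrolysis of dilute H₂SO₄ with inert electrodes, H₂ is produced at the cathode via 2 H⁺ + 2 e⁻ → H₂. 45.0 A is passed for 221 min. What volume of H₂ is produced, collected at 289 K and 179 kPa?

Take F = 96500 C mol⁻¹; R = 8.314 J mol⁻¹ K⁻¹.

Q = I·t = 45.00 A × 13260 s = 596700 C.
n(e⁻) = Q/F = 596700 / 96500 = 6.183 mol.
2 electrons are transferred per H₂ molecule, so n(H₂) = 6.183 / 2 = 3.092 mol.
V = nRT/P = (3.092 × 8.314 × 289) / (179 × 10³ Pa) = 0.0415 m³ = 41.5 L.

41.5 L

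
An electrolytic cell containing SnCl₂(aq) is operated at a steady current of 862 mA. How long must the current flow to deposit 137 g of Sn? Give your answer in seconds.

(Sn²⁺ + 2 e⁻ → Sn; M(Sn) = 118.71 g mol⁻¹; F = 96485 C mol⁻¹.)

n(Sn) = m/M = 137 / 118.71 = 1.154 mol.
Each Sn atom requires 2 electrons, so n(e⁻) = 2 × 1.154 = 2.308 mol.
Q = n(e⁻)·F = 2.308 × 96485 = 222700 C.
t = Q/I = 222700 / 0.8620 A = 258400 s.

2.58 × 10⁵ s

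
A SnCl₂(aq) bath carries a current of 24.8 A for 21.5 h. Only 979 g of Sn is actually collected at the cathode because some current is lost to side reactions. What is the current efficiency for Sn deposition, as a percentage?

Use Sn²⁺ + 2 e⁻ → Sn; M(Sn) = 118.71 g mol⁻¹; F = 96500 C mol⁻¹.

82.9 %

Q = I·t = 24.80 × 77400 = 1920000 C; n(e⁻) = 1920000/96500 = 19.89 mol.
Theoretical n(Sn) = n(e⁻)/2 = 9.946 mol, i.e. m_theo = 9.946 × 118.71 = 1181 g.
Efficiency = m_actual / m_theo = 979 / 1181 = 82.9 %.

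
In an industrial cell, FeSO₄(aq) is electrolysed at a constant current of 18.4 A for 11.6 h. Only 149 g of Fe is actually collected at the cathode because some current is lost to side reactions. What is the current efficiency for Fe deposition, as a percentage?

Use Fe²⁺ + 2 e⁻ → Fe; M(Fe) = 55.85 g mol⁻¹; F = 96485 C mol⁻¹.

67.0 %

Q = I·t = 18.40 × 41760 = 768400 C; n(e⁻) = 768400/96485 = 7.964 mol.
Theoretical n(Fe) = n(e⁻)/2 = 3.982 mol, i.e. m_theo = 3.982 × 55.85 = 222.4 g.
Efficiency = m_actual / m_theo = 149 / 222.4 = 67.0 %.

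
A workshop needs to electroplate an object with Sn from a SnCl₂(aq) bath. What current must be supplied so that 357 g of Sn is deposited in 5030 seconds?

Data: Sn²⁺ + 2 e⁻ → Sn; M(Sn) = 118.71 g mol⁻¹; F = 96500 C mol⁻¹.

n(Sn) = 357 / 118.71 = 3.007 mol.
n(e⁻) = 2 × 3.007 = 6.015 mol.
Q = n(e⁻)·F = 6.015 × 96500 = 580400 C.
I = Q/t = 580400 / 5030.0 s = 115 A.

115 A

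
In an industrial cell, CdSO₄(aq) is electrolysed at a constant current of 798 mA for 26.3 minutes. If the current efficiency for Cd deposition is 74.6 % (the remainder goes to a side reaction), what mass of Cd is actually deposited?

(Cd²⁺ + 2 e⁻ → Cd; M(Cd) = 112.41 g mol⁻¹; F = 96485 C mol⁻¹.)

0.547 g

Q = I·t = 0.7980 × 1578.0 = 1259 C.
n(e⁻) = 1259/96485 = 0.01305 mol; theoretically n(Cd) = 0.01305/2 = 0.006526 mol, m_theo = 0.7335 g.
At 74.6 % efficiency, m_actual = 0.746 × 0.7335 = 0.547 g.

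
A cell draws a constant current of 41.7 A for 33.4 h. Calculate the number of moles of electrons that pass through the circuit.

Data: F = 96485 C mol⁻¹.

52.0 mol

Q = I·t = 41.70 A × 120240 s = 5014000 C.
n(e⁻) = Q/F = 5014000 / 96485 = 52.0 mol.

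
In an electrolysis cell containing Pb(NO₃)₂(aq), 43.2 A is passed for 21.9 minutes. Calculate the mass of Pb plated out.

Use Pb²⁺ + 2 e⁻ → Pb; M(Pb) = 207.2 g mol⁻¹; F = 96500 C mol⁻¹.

Q = I·t = 43.20 A × 1314.0 s = 56760 C.
n(e⁻) = Q/F = 56760 / 96500 = 0.5882 mol.
Pb²⁺ + 2 e⁻ → Pb, so n(Pb) = n(e⁻)/2 = 0.2941 mol.
m = n·M = 0.2941 × 207.2 = 60.9 g.

60.9 g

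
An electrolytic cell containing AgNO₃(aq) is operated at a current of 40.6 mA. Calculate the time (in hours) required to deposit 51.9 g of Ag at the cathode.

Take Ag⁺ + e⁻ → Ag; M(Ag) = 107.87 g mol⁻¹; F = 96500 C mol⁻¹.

318 h

n(Ag) = m/M = 51.9 / 107.87 = 0.4811 mol.
Each Ag atom requires 1 electron, so n(e⁻) = 1 × 0.4811 = 0.4811 mol.
Q = n(e⁻)·F = 0.4811 × 96500 = 46430 C.
t = Q/I = 46430 / 0.04060 A = 1144000 s = 318 h.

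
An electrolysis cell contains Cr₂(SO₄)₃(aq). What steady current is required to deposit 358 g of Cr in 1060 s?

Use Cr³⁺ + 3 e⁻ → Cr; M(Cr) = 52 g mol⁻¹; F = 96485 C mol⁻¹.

n(Cr) = 358 / 52 = 6.885 mol.
n(e⁻) = 3 × 6.885 = 20.65 mol.
Q = n(e⁻)·F = 20.65 × 96485 = 1993000 C.
I = Q/t = 1993000 / 1060.0 s = 1880 A.

1880 A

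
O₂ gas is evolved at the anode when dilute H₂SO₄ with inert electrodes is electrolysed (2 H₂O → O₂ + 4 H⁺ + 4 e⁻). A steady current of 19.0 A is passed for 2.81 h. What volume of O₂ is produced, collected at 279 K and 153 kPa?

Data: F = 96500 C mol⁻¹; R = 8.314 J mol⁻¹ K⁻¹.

7.55 L

Q = I·t = 19.00 A × 10116 s = 192200 C.
n(e⁻) = Q/F = 192200 / 96500 = 1.992 mol.
4 electrons are transferred per O₂ molecule, so n(O₂) = 1.992 / 4 = 0.4979 mol.
V = nRT/P = (0.4979 × 8.314 × 279) / (153 × 10³ Pa) = 0.00755 m³ = 7.55 L.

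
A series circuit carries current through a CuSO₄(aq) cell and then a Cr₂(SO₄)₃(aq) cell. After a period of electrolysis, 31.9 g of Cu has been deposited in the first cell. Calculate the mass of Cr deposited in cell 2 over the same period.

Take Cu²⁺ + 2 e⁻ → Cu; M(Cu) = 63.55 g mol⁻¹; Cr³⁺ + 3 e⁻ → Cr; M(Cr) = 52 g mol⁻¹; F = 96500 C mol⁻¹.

n(Cu) = 31.9 / 63.55 = 0.5020 mol.
Since Cu²⁺ + 2 e⁻ → Cu, n(e⁻) passed = 2 × 0.5020 = 1.004 mol.
Cells in series carry the same charge, so the same 1.004 mol of electrons passes through cell 2.
Cr³⁺ + 3 e⁻ → Cr, so n(Cr) = 1.004 / 3 = 0.3346 mol.
m(Cr) = 0.3346 × 52 = 17.4 g.

17.4 g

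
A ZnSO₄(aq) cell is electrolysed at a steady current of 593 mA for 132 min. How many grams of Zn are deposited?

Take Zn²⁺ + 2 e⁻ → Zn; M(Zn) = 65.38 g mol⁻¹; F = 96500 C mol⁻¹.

Q = I·t = 0.5930 A × 7920.0 s = 4697 C.
n(e⁻) = Q/F = 4697 / 96500 = 0.04867 mol.
Zn²⁺ + 2 e⁻ → Zn, so n(Zn) = n(e⁻)/2 = 0.02433 mol.
m = n·M = 0.02433 × 65.38 = 1.59 g.

1.59 g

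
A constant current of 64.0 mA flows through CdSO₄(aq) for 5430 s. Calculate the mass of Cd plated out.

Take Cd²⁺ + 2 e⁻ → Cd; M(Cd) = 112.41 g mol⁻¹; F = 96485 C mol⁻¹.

0.202 g

Q = I·t = 0.06400 A × 5430.0 s = 347.5 C.
n(e⁻) = Q/F = 347.5 / 96485 = 0.003602 mol.
Cd²⁺ + 2 e⁻ → Cd, so n(Cd) = n(e⁻)/2 = 0.001801 mol.
m = n·M = 0.001801 × 112.41 = 0.202 g.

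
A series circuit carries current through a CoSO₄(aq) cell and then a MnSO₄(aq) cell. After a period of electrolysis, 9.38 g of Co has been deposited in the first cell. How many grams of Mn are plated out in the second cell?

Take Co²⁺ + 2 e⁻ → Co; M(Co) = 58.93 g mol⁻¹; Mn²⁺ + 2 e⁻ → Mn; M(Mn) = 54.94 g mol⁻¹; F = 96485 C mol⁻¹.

8.74 g

n(Co) = 9.38 / 58.93 = 0.1592 mol.
Since Co²⁺ + 2 e⁻ → Co, n(e⁻) passed = 2 × 0.1592 = 0.3183 mol.
Cells in series carry the same charge, so the same 0.3183 mol of electrons passes through cell 2.
Mn²⁺ + 2 e⁻ → Mn, so n(Mn) = 0.3183 / 2 = 0.1592 mol.
m(Mn) = 0.1592 × 54.94 = 8.74 g.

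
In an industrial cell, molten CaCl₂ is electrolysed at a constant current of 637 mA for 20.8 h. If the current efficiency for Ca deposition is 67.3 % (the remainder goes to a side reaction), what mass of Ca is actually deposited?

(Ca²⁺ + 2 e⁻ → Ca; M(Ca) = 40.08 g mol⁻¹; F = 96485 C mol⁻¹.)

Q = I·t = 0.6370 × 74880 = 47700 C.
n(e⁻) = 47700/96485 = 0.4944 mol; theoretically n(Ca) = 0.4944/2 = 0.2472 mol, m_theo = 9.907 g.
At 67.3 % efficiency, m_actual = 0.673 × 9.907 = 6.67 g.

6.67 g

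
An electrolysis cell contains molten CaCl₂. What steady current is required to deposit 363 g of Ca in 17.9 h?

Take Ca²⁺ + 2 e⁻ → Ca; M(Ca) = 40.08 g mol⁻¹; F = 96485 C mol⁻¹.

27.1 A

n(Ca) = 363 / 40.08 = 9.057 mol.
n(e⁻) = 2 × 9.057 = 18.11 mol.
Q = n(e⁻)·F = 18.11 × 96485 = 1748000 C.
I = Q/t = 1748000 / 64440 s = 27.1 A.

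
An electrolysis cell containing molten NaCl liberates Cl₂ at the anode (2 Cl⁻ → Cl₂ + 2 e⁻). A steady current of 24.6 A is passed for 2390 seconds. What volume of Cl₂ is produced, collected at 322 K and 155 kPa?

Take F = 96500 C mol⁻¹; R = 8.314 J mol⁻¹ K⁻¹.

Q = I·t = 24.60 A × 2390.0 s = 58790 C.
n(e⁻) = Q/F = 58790 / 96500 = 0.6093 mol.
2 electrons are transferred per Cl₂ molecule, so n(Cl₂) = 0.6093 / 2 = 0.3046 mol.
V = nRT/P = (0.3046 × 8.314 × 322) / (155 × 10³ Pa) = 0.00526 m³ = 5.26 L.

5.26 L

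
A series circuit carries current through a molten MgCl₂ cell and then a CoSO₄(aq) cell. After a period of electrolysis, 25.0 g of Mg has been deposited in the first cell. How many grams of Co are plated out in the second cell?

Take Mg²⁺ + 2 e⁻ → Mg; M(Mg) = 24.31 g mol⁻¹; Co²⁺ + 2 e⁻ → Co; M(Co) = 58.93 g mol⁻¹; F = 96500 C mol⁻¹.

n(Mg) = 25.0 / 24.31 = 1.028 mol.
Since Mg²⁺ + 2 e⁻ → Mg, n(e⁻) passed = 2 × 1.028 = 2.057 mol.
Cells in series carry the same charge, so the same 2.057 mol of electrons passes through cell 2.
Co²⁺ + 2 e⁻ → Co, so n(Co) = 2.057 / 2 = 1.028 mol.
m(Co) = 1.028 × 58.93 = 60.6 g.

60.6 g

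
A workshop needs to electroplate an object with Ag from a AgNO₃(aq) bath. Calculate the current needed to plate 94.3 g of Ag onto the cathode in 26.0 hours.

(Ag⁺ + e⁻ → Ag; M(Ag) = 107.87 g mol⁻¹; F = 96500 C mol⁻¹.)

0.901 A

n(Ag) = 94.3 / 107.87 = 0.8742 mol.
n(e⁻) = 1 × 0.8742 = 0.8742 mol.
Q = n(e⁻)·F = 0.8742 × 96500 = 84360 C.
I = Q/t = 84360 / 93600 s = 0.901 A.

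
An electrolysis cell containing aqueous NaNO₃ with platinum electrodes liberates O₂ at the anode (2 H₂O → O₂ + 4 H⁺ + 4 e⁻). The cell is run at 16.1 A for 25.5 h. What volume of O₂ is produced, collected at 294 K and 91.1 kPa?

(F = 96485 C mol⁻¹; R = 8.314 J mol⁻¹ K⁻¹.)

Q = I·t = 16.10 A × 91800 s = 1478000 C.
n(e⁻) = Q/F = 1478000 / 96485 = 15.32 mol.
4 electrons are transferred per O₂ molecule, so n(O₂) = 15.32 / 4 = 3.830 mol.
V = nRT/P = (3.830 × 8.314 × 294) / (91.1 × 10³ Pa) = 0.103 m³ = 103 L.

103 L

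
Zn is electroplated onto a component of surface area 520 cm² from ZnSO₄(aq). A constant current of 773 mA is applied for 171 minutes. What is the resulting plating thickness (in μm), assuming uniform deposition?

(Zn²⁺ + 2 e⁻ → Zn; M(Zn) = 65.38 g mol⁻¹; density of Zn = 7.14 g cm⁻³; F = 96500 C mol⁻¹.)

Q = I·t = 0.7730 × 10260 = 7931 C; n(e⁻) = 0.08219 mol.
n(Zn) = n(e⁻)/2 = 0.04109 mol, so m = 0.04109 × 65.38 = 2.687 g.
Volume = m/ρ = 2.687 / 7.14 = 0.3763 cm³.
Thickness = V/A = 0.3763 / 520 = 7.24 × 10⁻⁴ cm = 7.24 μm.

7.24 μm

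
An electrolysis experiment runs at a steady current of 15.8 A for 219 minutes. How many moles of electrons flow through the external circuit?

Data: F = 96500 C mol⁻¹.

Q = I·t = 15.80 A × 13140 s = 207600 C.
n(e⁻) = Q/F = 207600 / 96500 = 2.15 mol.

2.15 mol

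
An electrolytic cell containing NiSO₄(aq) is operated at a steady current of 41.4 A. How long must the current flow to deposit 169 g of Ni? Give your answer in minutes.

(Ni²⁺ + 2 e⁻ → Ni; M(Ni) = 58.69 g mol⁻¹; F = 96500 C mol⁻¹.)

224 min

n(Ni) = m/M = 169 / 58.69 = 2.880 mol.
Each Ni atom requires 2 electrons, so n(e⁻) = 2 × 2.880 = 5.759 mol.
Q = n(e⁻)·F = 5.759 × 96500 = 555800 C.
t = Q/I = 555800 / 41.40 A = 13420 s = 224 min.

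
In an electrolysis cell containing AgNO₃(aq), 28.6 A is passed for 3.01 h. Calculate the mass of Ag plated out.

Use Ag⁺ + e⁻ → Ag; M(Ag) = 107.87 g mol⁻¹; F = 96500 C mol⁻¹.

346 g

Q = I·t = 28.60 A × 10836 s = 309900 C.
n(e⁻) = Q/F = 309900 / 96500 = 3.211 mol.
Ag⁺ + e⁻ → Ag, so n(Ag) = n(e⁻)/1 = 3.211 mol.
m = n·M = 3.211 × 107.87 = 346 g.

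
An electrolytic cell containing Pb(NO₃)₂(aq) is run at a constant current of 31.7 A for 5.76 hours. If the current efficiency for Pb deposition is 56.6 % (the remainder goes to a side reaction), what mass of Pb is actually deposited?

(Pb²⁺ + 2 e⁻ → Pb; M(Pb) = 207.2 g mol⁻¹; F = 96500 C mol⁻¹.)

399 g

Q = I·t = 31.70 × 20736 = 657300 C.
n(e⁻) = 657300/96500 = 6.812 mol; theoretically n(Pb) = 6.812/2 = 3.406 mol, m_theo = 705.7 g.
At 56.6 % efficiency, m_actual = 0.566 × 705.7 = 399 g.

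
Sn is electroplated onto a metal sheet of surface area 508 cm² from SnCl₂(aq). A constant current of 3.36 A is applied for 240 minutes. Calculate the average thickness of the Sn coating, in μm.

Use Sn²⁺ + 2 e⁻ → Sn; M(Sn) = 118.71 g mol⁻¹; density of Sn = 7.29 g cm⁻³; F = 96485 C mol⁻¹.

Q = I·t = 3.360 × 14400 = 48380 C; n(e⁻) = 0.5015 mol.
n(Sn) = n(e⁻)/2 = 0.2507 mol, so m = 0.2507 × 118.71 = 29.76 g.
Volume = m/ρ = 29.76 / 7.29 = 4.083 cm³.
Thickness = V/A = 4.083 / 508 = 0.00804 cm = 80.4 μm.

80.4 μm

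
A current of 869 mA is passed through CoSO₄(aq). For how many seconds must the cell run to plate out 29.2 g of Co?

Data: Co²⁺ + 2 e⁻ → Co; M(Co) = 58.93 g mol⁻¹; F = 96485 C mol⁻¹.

n(Co) = m/M = 29.2 / 58.93 = 0.4955 mol.
Each Co atom requires 2 electrons, so n(e⁻) = 2 × 0.4955 = 0.9910 mol.
Q = n(e⁻)·F = 0.9910 × 96485 = 95620 C.
t = Q/I = 95620 / 0.8690 A = 110000 s.

1.10 × 10⁵ s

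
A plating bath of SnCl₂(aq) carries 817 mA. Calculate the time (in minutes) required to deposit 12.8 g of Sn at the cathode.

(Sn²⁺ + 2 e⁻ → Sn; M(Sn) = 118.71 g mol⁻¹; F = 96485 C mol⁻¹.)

424 min

n(Sn) = m/M = 12.8 / 118.71 = 0.1078 mol.
Each Sn atom requires 2 electrons, so n(e⁻) = 2 × 0.1078 = 0.2157 mol.
Q = n(e⁻)·F = 0.2157 × 96485 = 20810 C.
t = Q/I = 20810 / 0.8170 A = 25470 s = 424 min.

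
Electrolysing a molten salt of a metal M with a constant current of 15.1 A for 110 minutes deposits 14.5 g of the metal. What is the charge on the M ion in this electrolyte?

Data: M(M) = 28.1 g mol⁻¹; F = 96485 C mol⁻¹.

Q = I·t = 15.10 A × 6600.0 s = 99660 C, so n(e⁻) = 99660/96485 = 1.033 mol.
n(M) deposited = 14.5 / 28.1 = 0.5160 mol.
Electrons per atom = n(e⁻)/n(M) = 1.033 / 0.5160 = 2.00 ≈ 2, so the ion is M²⁺.

+2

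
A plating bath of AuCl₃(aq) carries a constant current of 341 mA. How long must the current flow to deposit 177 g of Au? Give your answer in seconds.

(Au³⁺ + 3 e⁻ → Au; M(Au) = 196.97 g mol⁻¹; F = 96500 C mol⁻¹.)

7.63 × 10⁵ s

n(Au) = m/M = 177 / 196.97 = 0.8986 mol.
Each Au atom requires 3 electrons, so n(e⁻) = 3 × 0.8986 = 2.696 mol.
Q = n(e⁻)·F = 2.696 × 96500 = 260100 C.
t = Q/I = 260100 / 0.3410 A = 762900 s.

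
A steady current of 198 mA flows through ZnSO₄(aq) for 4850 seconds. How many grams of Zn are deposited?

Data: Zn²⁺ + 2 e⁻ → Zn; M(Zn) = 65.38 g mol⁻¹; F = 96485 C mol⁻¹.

0.325 g

Q = I·t = 0.1980 A × 4850.0 s = 960.3 C.
n(e⁻) = Q/F = 960.3 / 96485 = 0.009953 mol.
Zn²⁺ + 2 e⁻ → Zn, so n(Zn) = n(e⁻)/2 = 0.004976 mol.
m = n·M = 0.004976 × 65.38 = 0.325 g.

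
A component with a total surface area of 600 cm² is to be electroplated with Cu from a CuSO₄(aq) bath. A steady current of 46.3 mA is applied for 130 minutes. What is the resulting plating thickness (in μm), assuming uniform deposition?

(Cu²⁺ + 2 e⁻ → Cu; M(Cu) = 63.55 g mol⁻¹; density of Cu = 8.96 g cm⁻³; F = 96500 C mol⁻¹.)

Q = I·t = 0.04630 × 7800.0 = 361.1 C; n(e⁻) = 0.003742 mol.
n(Cu) = n(e⁻)/2 = 0.001871 mol, so m = 0.001871 × 63.55 = 0.1189 g.
Volume = m/ρ = 0.1189 / 8.96 = 0.01327 cm³.
Thickness = V/A = 0.01327 / 600 = 2.21 × 10⁻⁵ cm = 0.221 μm.

0.221 μm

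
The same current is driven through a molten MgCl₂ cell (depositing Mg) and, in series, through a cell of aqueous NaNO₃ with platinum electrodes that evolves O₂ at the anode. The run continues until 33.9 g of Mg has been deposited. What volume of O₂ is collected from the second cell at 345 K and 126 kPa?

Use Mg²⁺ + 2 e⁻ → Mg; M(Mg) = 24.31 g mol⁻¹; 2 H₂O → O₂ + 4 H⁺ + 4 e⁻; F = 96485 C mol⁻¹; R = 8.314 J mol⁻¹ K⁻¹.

15.9 L

n(Mg) = 33.9 / 24.31 = 1.394 mol, so n(e⁻) = 2 × 1.394 = 2.789 mol.
The cells are in series, so the same 2.789 mol of electrons passes through the second cell.
2 H₂O → O₂ + 4 H⁺ + 4 e⁻ — 4 mol e⁻ per mol O₂, so n(O₂) = 2.789/4 = 0.6972 mol.
V = nRT/P = (0.6972 × 8.314 × 345) / (126 × 10³) = 0.0159 m³ = 15.9 L.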